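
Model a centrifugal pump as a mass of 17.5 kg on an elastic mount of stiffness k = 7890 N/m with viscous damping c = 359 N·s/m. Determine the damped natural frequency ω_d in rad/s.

18.6 rad/s

ω_n = √(k/m) = √(7890/17.5) = 21.23 rad/s.
Critical damping c_c = 2√(k·m) = 2√(7890 × 17.5) = 743.2 N·s/m, so ζ = c/c_c = 359/743.2 = 0.4831.
ω_d = ω_n√(1 − ζ²) = 21.23 × √(1 − 0.233) = 18.59 rad/s.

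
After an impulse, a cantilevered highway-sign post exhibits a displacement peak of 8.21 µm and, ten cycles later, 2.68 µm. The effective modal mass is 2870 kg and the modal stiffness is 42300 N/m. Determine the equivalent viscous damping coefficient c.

393 N·s/m

Logarithmic decrement δ = (1/n)·ln(x₀/x_n) = (1/10)·ln(8.21/2.68) = (1/10)·ln(3.063) = 0.1120.
ζ = δ/√(4π² + δ²) = 0.1120/√(39.48 + 0.0125) = 0.1120/6.284 = 0.01782.
c = ζ · 2√(km) = 0.01782 × 2√(42300 × 2870) = 0.01782 × 22040 = 392.6 N·s/m.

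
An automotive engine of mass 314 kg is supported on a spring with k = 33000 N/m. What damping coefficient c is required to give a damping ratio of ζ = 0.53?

c_c = 2√(k·m) = 2√(33000 × 314) = 6438 N·s/m.
c = ζ·c_c = 0.53 × 6438 = 3412 N·s/m.

3410 N·s/m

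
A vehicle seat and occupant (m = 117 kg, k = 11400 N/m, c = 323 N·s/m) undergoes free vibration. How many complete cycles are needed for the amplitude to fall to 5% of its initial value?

4 cycles

ζ = c/(2√(km)) = 323/(2√(11400 × 117)) = 323/2310 = 0.1398.
Logarithmic decrement δ = 2πζ/√(1 − ζ²) = 2π × 0.1398/√(1 − 0.0196) = 0.8874.
x_n/x₀ = e^(−nδ) ≤ 0.05; take ln: n ≥ ln(1/0.05)/δ = 2.996/0.8874 = 3.376.
So 4 complete cycles are required.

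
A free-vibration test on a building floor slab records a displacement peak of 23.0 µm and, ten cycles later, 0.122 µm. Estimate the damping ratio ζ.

Logarithmic decrement δ = (1/n)·ln(x₀/x_n) = (1/10)·ln(23.0/0.122) = (1/10)·ln(188.5) = 0.5239.
ζ = δ/√(4π² + δ²) = 0.5239/√(39.48 + 0.274) = 0.5239/6.305 = 0.08310.

0.0831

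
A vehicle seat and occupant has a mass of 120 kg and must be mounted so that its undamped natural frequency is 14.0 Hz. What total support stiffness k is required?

929000 N/m

ω_n = 2πf_n = 2π × 14.0 = 87.96 rad/s.
k = m·ω_n² = 120 × 87.96² = 120 × 7738 = 928500 N/m.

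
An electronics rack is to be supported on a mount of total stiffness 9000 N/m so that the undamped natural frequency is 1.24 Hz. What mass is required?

ω_n = 2πf_n = 2π × 1.24 = 7.791 rad/s.
m = k/ω_n² = 9000/7.791² = 9000/60.70 = 148.3 kg.

148 kg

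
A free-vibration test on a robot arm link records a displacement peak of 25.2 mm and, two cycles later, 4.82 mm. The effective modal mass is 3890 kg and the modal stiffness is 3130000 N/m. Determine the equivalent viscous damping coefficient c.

Logarithmic decrement δ = (1/n)·ln(x₀/x_n) = (1/2)·ln(25.2/4.82) = (1/2)·ln(5.228) = 0.8270.
ζ = δ/√(4π² + δ²) = 0.8270/√(39.48 + 0.684) = 0.8270/6.337 = 0.1305.
c = ζ · 2√(km) = 0.1305 × 2√(3130000 × 3890) = 0.1305 × 220700 = 28800 N·s/m.

28800 N·s/m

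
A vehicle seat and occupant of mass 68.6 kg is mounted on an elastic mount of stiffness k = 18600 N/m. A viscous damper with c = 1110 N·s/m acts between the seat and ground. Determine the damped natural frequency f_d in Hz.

2.28 Hz

ω_n = √(k/m) = √(18600/68.6) = 16.47 rad/s.
Critical damping c_c = 2√(k·m) = 2√(18600 × 68.6) = 2259 N·s/m, so ζ = c/c_c = 1110/2259 = 0.4913.
ω_d = ω_n√(1 − ζ²) = 16.47 × √(1 − 0.241) = 14.34 rad/s.
f_d = ω_d/(2π) = 2.283 Hz.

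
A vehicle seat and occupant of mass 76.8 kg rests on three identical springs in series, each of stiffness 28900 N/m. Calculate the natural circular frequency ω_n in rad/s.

Series springs: 1/k_eq = 3/28900, so k_eq = 28900/3 = 9633 N/m.
ω_n = √(k_eq/m) = √(9633/76.8) = √125.4 = 11.20 rad/s.

11.2 rad/s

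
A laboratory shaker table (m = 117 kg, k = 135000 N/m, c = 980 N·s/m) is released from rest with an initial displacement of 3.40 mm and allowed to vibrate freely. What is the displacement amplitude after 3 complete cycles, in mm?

ζ = c/(2√(km)) = 980/(2√(135000 × 117)) = 980/7949 = 0.1233.
Logarithmic decrement δ = 2πζ/√(1 − ζ²) = 2π × 0.1233/√(1 − 0.0152) = 0.7806.
After n cycles, x_n/x₀ = e^(−nδ), so x_3 = 3.40 × e^(−3 × 0.7806) = 3.40 × 0.09615 = 0.3269 mm.

0.327 mm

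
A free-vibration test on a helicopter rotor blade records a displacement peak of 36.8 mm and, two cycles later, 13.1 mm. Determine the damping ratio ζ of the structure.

Logarithmic decrement δ = (1/n)·ln(x₀/x_n) = (1/2)·ln(36.8/13.1) = (1/2)·ln(2.809) = 0.5164.
ζ = δ/√(4π² + δ²) = 0.5164/√(39.48 + 0.267) = 0.5164/6.304 = 0.08192.

0.0819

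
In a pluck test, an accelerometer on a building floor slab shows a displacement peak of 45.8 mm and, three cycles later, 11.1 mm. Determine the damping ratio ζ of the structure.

Logarithmic decrement δ = (1/n)·ln(x₀/x_n) = (1/3)·ln(45.8/11.1) = (1/3)·ln(4.126) = 0.4724.
ζ = δ/√(4π² + δ²) = 0.4724/√(39.48 + 0.223) = 0.4724/6.301 = 0.07498.

0.0750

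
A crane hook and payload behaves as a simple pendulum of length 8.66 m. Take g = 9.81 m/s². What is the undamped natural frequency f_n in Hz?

For a simple pendulum ω_n = √(g/L) = √(9.81/8.66) = √1.133 = 1.064 rad/s.
f_n = ω_n/(2π) = 1.064/6.283 = 0.1694 Hz.

0.169 Hz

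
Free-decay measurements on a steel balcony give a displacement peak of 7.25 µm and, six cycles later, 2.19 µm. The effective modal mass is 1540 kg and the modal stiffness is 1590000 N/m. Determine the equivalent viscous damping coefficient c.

3140 N·s/m

Logarithmic decrement δ = (1/n)·ln(x₀/x_n) = (1/6)·ln(7.25/2.19) = (1/6)·ln(3.311) = 0.1995.
ζ = δ/√(4π² + δ²) = 0.1995/√(39.48 + 0.0398) = 0.1995/6.286 = 0.03174.
c = ζ · 2√(km) = 0.03174 × 2√(1590000 × 1540) = 0.03174 × 98970 = 3141 N·s/m.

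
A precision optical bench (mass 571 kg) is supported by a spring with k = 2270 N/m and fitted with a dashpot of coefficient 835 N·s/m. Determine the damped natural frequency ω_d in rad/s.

1.85 rad/s

ω_n = √(k/m) = √(2270/571) = 1.994 rad/s.
Critical damping c_c = 2√(k·m) = 2√(2270 × 571) = 2277 N·s/m, so ζ = c/c_c = 835/2277 = 0.3667.
ω_d = ω_n√(1 − ζ²) = 1.994 × √(1 − 0.134) = 1.855 rad/s.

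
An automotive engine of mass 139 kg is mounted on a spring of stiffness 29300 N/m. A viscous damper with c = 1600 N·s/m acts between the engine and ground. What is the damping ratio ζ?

ω_n = √(k/m) = √(29300/139) = 14.52 rad/s.
Critical damping c_c = 2√(k·m) = 2√(29300 × 139) = 4036 N·s/m, so ζ = c/c_c = 1600/4036 = 0.3964.

0.396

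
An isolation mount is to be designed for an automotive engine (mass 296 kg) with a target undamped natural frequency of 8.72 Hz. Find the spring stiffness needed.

889000 N/m

ω_n = 2πf_n = 2π × 8.72 = 54.79 rad/s.
k = m·ω_n² = 296 × 54.79² = 296 × 3002 = 888600 N/m.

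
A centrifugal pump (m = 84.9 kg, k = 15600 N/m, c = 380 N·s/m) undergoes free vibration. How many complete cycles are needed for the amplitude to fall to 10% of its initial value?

ζ = c/(2√(km)) = 380/(2√(15600 × 84.9)) = 380/2302 = 0.1651.
Logarithmic decrement δ = 2πζ/√(1 − ζ²) = 2π × 0.1651/√(1 − 0.0273) = 1.052.
x_n/x₀ = e^(−nδ) ≤ 0.1; take ln: n ≥ ln(1/0.1)/δ = 2.303/1.052 = 2.189.
So 3 complete cycles are required.

3 cycles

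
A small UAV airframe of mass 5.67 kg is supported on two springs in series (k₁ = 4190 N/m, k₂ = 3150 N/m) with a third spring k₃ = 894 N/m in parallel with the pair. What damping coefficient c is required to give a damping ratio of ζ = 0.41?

Series pair: k_s = k₁k₂/(k₁+k₂) = (4190)(3150)/(4190 + 3150) = 1798 N/m. In parallel with k₃: k_eq = 1798 + 894 = 2692 N/m.
c_c = 2√(k_eq·m) = 2√(2692 × 5.67) = 247.1 N·s/m.
c = ζ·c_c = 0.41 × 247.1 = 101.3 N·s/m.

101 N·s/m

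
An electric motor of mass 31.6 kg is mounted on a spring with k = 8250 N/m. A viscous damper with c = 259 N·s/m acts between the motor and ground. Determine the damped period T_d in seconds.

0.402 s

ω_n = √(k/m) = √(8250/31.6) = 16.16 rad/s.
Critical damping c_c = 2√(k·m) = 2√(8250 × 31.6) = 1021 N·s/m, so ζ = c/c_c = 259/1021 = 0.2536.
ω_d = ω_n√(1 − ζ²) = 16.16 × √(1 − 0.0643) = 15.63 rad/s.
T_d = 2π/ω_d = 0.4020 s.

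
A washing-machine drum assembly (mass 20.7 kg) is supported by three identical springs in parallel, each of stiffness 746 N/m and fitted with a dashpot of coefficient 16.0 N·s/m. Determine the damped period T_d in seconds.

0.605 s

Parallel springs add: k_eq = 3 × 746 = 2238 N/m.
ω_n = √(k_eq/m) = √(2238/20.7) = 10.40 rad/s.
Critical damping c_c = 2√(k_eq·m) = 2√(2238 × 20.7) = 430.5 N·s/m, so ζ = c/c_c = 16.0/430.5 = 0.03717.
ω_d = ω_n√(1 − ζ²) = 10.40 × √(1 − 0.00138) = 10.39 rad/s.
T_d = 2π/ω_d = 0.6047 s.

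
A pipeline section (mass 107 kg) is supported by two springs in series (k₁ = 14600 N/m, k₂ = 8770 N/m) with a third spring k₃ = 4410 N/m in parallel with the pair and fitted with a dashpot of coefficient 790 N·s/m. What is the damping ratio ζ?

Series pair: k_s = k₁k₂/(k₁+k₂) = (14600)(8770)/(14600 + 8770) = 5479 N/m. In parallel with k₃: k_eq = 5479 + 4410 = 9889 N/m.
ω_n = √(k_eq/m) = √(9889/107) = 9.614 rad/s.
Critical damping c_c = 2√(k_eq·m) = 2√(9889 × 107) = 2057 N·s/m, so ζ = c/c_c = 790/2057 = 0.3840.

0.384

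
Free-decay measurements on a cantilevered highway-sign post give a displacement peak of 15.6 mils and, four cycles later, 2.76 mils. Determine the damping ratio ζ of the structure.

0.0688

Logarithmic decrement δ = (1/n)·ln(x₀/x_n) = (1/4)·ln(15.6/2.76) = (1/4)·ln(5.652) = 0.4330.
ζ = δ/√(4π² + δ²) = 0.4330/√(39.48 + 0.187) = 0.4330/6.298 = 0.06875.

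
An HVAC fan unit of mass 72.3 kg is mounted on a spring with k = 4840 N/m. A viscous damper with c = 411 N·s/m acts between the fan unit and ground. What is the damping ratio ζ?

0.347

ω_n = √(k/m) = √(4840/72.3) = 8.182 rad/s.
Critical damping c_c = 2√(k·m) = 2√(4840 × 72.3) = 1183 N·s/m, so ζ = c/c_c = 411/1183 = 0.3474.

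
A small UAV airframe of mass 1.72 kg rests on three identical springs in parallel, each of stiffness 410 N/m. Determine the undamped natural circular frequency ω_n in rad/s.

Parallel springs add: k_eq = 3 × 410 = 1230 N/m.
ω_n = √(k_eq/m) = √(1230/1.72) = √715.1 = 26.74 rad/s.

26.7 rad/s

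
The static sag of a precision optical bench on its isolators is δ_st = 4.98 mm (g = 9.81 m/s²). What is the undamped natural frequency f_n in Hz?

7.06 Hz

ω_n = √(g/δ_st) = √(9.81/0.00498) = √1970 = 44.38 rad/s.
f_n = ω_n/(2π) = 44.38/6.283 = 7.064 Hz.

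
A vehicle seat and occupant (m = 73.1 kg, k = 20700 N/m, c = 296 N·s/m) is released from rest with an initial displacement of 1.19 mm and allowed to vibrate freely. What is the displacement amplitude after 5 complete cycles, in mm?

ζ = c/(2√(km)) = 296/(2√(20700 × 73.1)) = 296/2460 = 0.1203.
Logarithmic decrement δ = 2πζ/√(1 − ζ²) = 2π × 0.1203/√(1 − 0.0145) = 0.7615.
After n cycles, x_n/x₀ = e^(−nδ), so x_5 = 1.19 × e^(−5 × 0.7615) = 1.19 × 0.02220 = 0.02642 mm.

0.0264 mm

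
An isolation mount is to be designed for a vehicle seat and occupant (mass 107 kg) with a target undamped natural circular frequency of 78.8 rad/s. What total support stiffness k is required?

k = m·ω_n² = 107 × 78.80² = 107 × 6209 = 664400 N/m.

664000 N/m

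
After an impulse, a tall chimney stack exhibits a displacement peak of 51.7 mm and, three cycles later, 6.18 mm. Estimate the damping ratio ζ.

Logarithmic decrement δ = (1/n)·ln(x₀/x_n) = (1/3)·ln(51.7/6.18) = (1/3)·ln(8.366) = 0.7080.
ζ = δ/√(4π² + δ²) = 0.7080/√(39.48 + 0.501) = 0.7080/6.323 = 0.1120.

0.112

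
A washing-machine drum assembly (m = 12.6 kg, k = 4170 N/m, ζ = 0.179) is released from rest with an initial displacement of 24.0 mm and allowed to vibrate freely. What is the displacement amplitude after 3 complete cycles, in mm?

0.778 mm

Logarithmic decrement δ = 2πζ/√(1 − ζ²) = 2π × 0.1790/√(1 − 0.0320) = 1.143.
After n cycles, x_n/x₀ = e^(−nδ), so x_3 = 24.0 × e^(−3 × 1.143) = 24.0 × 0.03240 = 0.7777 mm.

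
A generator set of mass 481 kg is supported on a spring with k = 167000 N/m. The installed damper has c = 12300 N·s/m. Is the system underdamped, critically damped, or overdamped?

underdamped

c_c = 2√(k·m) = 17930 N·s/m; ζ = c/c_c = 12300/17930 = 0.686.
Since ζ < 1 the system is underdamped.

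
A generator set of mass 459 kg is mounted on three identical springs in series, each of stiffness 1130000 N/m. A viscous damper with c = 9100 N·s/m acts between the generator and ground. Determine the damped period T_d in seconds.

Series springs: 1/k_eq = 3/1130000, so k_eq = 1130000/3 = 376700 N/m.
ω_n = √(k_eq/m) = √(376700/459) = 28.65 rad/s.
Critical damping c_c = 2√(k_eq·m) = 2√(376700 × 459) = 26300 N·s/m, so ζ = c/c_c = 9100/26300 = 0.3460.
ω_d = ω_n√(1 − ζ²) = 28.65 × √(1 − 0.120) = 26.88 rad/s.
T_d = 2π/ω_d = 0.2338 s.

0.234 s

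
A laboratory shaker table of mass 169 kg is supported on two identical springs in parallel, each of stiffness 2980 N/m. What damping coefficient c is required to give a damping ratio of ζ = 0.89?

1790 N·s/m

Parallel springs add: k_eq = 2 × 2980 = 5960 N/m.
c_c = 2√(k_eq·m) = 2√(5960 × 169) = 2007 N·s/m.
c = ζ·c_c = 0.89 × 2007 = 1786 N·s/m.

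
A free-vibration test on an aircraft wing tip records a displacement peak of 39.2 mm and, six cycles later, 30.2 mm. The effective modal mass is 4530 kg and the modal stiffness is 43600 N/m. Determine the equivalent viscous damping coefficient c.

194 N·s/m

Logarithmic decrement δ = (1/n)·ln(x₀/x_n) = (1/6)·ln(39.2/30.2) = (1/6)·ln(1.298) = 0.04347.
ζ = δ/√(4π² + δ²) = 0.04347/√(39.48 + 0.00189) = 0.04347/6.283 = 0.006919.
c = ζ · 2√(km) = 0.006919 × 2√(43600 × 4530) = 0.006919 × 28110 = 194.5 N·s/m.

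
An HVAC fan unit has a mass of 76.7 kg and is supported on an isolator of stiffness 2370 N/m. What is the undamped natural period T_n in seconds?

1.13 s

ω_n = √(k/m) = √(2370/76.7) = √30.90 = 5.559 rad/s.
T_n = 2π/ω_n = 6.283/5.559 = 1.130 s.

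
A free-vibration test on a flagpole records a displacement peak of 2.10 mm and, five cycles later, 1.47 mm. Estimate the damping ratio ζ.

Logarithmic decrement δ = (1/n)·ln(x₀/x_n) = (1/5)·ln(2.10/1.47) = (1/5)·ln(1.429) = 0.07133.
ζ = δ/√(4π² + δ²) = 0.07133/√(39.48 + 0.00509) = 0.07133/6.284 = 0.01135.

0.0114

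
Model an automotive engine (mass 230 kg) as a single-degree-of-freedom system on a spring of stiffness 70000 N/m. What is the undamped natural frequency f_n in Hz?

2.78 Hz

ω_n = √(k/m) = √(70000/230) = √304.3 = 17.45 rad/s.
f_n = ω_n/(2π) = 17.45/6.283 = 2.777 Hz.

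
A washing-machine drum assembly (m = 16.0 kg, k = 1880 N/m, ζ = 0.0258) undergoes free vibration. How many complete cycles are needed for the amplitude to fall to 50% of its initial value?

5 cycles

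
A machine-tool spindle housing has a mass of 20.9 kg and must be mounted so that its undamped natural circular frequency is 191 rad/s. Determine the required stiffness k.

762000 N/m

k = m·ω_n² = 20.9 × 191.0² = 20.9 × 36480 = 762500 N/m.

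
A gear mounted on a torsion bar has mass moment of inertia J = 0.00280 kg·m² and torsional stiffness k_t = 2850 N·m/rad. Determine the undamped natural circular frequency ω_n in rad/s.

ω_n = √(k_t/J) = √(2850/0.00280) = √1018000 = 1009 rad/s.

1010 rad/s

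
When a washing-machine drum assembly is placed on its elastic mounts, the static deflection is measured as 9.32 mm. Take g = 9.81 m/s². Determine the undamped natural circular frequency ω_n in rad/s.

ω_n = √(g/δ_st) = √(9.81/0.00932) = √1053 = 32.44 rad/s.

32.4 rad/s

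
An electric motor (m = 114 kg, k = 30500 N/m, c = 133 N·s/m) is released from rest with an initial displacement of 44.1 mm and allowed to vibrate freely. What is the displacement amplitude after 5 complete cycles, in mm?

ζ = c/(2√(km)) = 133/(2√(30500 × 114)) = 133/3729 = 0.03566.
Logarithmic decrement δ = 2πζ/√(1 − ζ²) = 2π × 0.03566/√(1 − 0.00127) = 0.2242.
After n cycles, x_n/x₀ = e^(−nδ), so x_5 = 44.1 × e^(−5 × 0.2242) = 44.1 × 0.3259 = 14.37 mm.

14.4 mm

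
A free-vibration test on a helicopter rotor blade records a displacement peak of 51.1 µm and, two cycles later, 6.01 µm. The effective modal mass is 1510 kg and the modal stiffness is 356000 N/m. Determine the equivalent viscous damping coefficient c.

Logarithmic decrement δ = (1/n)·ln(x₀/x_n) = (1/2)·ln(51.1/6.01) = (1/2)·ln(8.502) = 1.070.
ζ = δ/√(4π² + δ²) = 1.070/√(39.48 + 1.15) = 1.070/6.374 = 0.1679.
c = ζ · 2√(km) = 0.1679 × 2√(356000 × 1510) = 0.1679 × 46370 = 7786 N·s/m.

7790 N·s/m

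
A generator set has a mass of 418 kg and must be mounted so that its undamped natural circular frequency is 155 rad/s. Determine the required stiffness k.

10000000 N/m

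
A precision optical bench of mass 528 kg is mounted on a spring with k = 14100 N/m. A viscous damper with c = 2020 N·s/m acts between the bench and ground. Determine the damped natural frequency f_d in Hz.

0.764 Hz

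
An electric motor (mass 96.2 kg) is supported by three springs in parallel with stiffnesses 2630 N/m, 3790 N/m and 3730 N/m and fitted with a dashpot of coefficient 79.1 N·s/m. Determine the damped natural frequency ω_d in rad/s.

Parallel springs add: k_eq = 2630 + 3790 + 3730 = 10150 N/m.
ω_n = √(k_eq/m) = √(10150/96.2) = 10.27 rad/s.
Critical damping c_c = 2√(k_eq·m) = 2√(10150 × 96.2) = 1976 N·s/m, so ζ = c/c_c = 79.1/1976 = 0.04002.
ω_d = ω_n√(1 − ζ²) = 10.27 × √(1 − 0.00160) = 10.26 rad/s.

10.3 rad/s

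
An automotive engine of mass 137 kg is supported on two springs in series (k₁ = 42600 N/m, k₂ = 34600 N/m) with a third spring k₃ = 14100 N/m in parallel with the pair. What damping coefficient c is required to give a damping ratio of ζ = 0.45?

1920 N·s/m

Series pair: k_s = k₁k₂/(k₁+k₂) = (42600)(34600)/(42600 + 34600) = 19090 N/m. In parallel with k₃: k_eq = 19090 + 14100 = 33190 N/m.
c_c = 2√(k_eq·m) = 2√(33190 × 137) = 4265 N·s/m.
c = ζ·c_c = 0.45 × 4265 = 1919 N·s/m.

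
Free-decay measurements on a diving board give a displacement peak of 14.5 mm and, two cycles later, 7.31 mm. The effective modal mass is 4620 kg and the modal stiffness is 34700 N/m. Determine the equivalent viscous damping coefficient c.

1380 N·s/m

Logarithmic decrement δ = (1/n)·ln(x₀/x_n) = (1/2)·ln(14.5/7.31) = (1/2)·ln(1.984) = 0.3425.
ζ = δ/√(4π² + δ²) = 0.3425/√(39.48 + 0.117) = 0.3425/6.293 = 0.05442.
c = ζ · 2√(km) = 0.05442 × 2√(34700 × 4620) = 0.05442 × 25320 = 1378 N·s/m.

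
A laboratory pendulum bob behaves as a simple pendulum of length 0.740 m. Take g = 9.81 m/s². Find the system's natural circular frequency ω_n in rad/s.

For a simple pendulum ω_n = √(g/L) = √(9.81/0.740) = √13.26 = 3.641 rad/s.

3.64 rad/s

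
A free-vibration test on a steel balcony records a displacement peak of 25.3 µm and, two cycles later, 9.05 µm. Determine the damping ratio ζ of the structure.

0.0815

Logarithmic decrement δ = (1/n)·ln(x₀/x_n) = (1/2)·ln(25.3/9.05) = (1/2)·ln(2.796) = 0.5140.
ζ = δ/√(4π² + δ²) = 0.5140/√(39.48 + 0.264) = 0.5140/6.304 = 0.08154.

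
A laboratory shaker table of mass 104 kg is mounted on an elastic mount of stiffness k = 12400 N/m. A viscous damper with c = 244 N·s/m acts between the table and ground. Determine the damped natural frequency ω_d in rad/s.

10.9 rad/s

ω_n = √(k/m) = √(12400/104) = 10.92 rad/s.
Critical damping c_c = 2√(k·m) = 2√(12400 × 104) = 2271 N·s/m, so ζ = c/c_c = 244/2271 = 0.1074.
ω_d = ω_n√(1 − ζ²) = 10.92 × √(1 − 0.0115) = 10.86 rad/s.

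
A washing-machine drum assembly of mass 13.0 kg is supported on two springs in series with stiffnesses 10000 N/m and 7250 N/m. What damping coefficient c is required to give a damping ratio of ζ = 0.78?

365 N·s/m

Series springs: 1/k_eq = 1/10000 + 1/7250 = 0.0002379, so k_eq = 4203 N/m.
c_c = 2√(k_eq·m) = 2√(4203 × 13.0) = 467.5 N·s/m.
c = ζ·c_c = 0.78 × 467.5 = 364.6 N·s/m.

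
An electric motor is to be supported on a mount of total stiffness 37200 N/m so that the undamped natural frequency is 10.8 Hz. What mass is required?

8.08 kg

ω_n = 2πf_n = 2π × 10.8 = 67.86 rad/s.
m = k/ω_n² = 37200/67.86² = 37200/4605 = 8.079 kg.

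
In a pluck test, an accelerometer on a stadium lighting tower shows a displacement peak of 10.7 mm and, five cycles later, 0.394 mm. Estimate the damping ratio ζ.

0.105

Logarithmic decrement δ = (1/n)·ln(x₀/x_n) = (1/5)·ln(10.7/0.394) = (1/5)·ln(27.16) = 0.6603.
ζ = δ/√(4π² + δ²) = 0.6603/√(39.48 + 0.436) = 0.6603/6.318 = 0.1045.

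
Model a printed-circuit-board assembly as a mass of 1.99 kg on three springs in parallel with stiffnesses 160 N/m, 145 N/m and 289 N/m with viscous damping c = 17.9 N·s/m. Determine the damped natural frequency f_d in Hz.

Parallel springs add: k_eq = 160 + 145 + 289 = 594.0 N/m.
ω_n = √(k_eq/m) = √(594.0/1.99) = 17.28 rad/s.
Critical damping c_c = 2√(k_eq·m) = 2√(594.0 × 1.99) = 68.76 N·s/m, so ζ = c/c_c = 17.9/68.76 = 0.2603.
ω_d = ω_n√(1 − ζ²) = 17.28 × √(1 − 0.0678) = 16.68 rad/s.
f_d = ω_d/(2π) = 2.655 Hz.

2.65 Hz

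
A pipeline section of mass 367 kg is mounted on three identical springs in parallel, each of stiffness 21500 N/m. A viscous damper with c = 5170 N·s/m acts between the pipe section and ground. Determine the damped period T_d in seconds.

Parallel springs add: k_eq = 3 × 21500 = 64500 N/m.
ω_n = √(k_eq/m) = √(64500/367) = 13.26 rad/s.
Critical damping c_c = 2√(k_eq·m) = 2√(64500 × 367) = 9731 N·s/m, so ζ = c/c_c = 5170/9731 = 0.5313.
ω_d = ω_n√(1 − ζ²) = 13.26 × √(1 − 0.282) = 11.23 rad/s.
T_d = 2π/ω_d = 0.5594 s.

0.559 s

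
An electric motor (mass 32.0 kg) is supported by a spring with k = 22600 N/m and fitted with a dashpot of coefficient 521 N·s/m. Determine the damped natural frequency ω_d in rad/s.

ω_n = √(k/m) = √(22600/32.0) = 26.58 rad/s.
Critical damping c_c = 2√(k·m) = 2√(22600 × 32.0) = 1701 N·s/m, so ζ = c/c_c = 521/1701 = 0.3063.
ω_d = ω_n√(1 − ζ²) = 26.58 × √(1 − 0.0938) = 25.30 rad/s.

25.3 rad/s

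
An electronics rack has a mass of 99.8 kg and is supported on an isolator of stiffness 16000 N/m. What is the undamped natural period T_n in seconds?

ω_n = √(k/m) = √(16000/99.8) = √160.3 = 12.66 rad/s.
T_n = 2π/ω_n = 6.283/12.66 = 0.4962 s.

0.496 s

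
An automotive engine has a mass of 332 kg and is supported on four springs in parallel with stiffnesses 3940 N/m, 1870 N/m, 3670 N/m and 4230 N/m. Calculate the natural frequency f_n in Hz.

Parallel springs add: k_eq = 3940 + 1870 + 3670 + 4230 = 13710 N/m.
ω_n = √(k_eq/m) = √(13710/332) = √41.30 = 6.426 rad/s.
f_n = ω_n/(2π) = 6.426/6.283 = 1.023 Hz.

1.02 Hz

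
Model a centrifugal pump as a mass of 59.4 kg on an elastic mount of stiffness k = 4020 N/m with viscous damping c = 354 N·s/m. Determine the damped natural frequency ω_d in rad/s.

ω_n = √(k/m) = √(4020/59.4) = 8.227 rad/s.
Critical damping c_c = 2√(k·m) = 2√(4020 × 59.4) = 977.3 N·s/m, so ζ = c/c_c = 354/977.3 = 0.3622.
ω_d = ω_n√(1 − ζ²) = 8.227 × √(1 − 0.131) = 7.668 rad/s.

7.67 rad/s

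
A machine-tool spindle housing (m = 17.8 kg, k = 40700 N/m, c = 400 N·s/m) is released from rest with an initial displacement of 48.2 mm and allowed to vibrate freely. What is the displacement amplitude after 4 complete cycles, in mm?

ζ = c/(2√(km)) = 400/(2√(40700 × 17.8)) = 400/1702 = 0.2350.
Logarithmic decrement δ = 2πζ/√(1 − ζ²) = 2π × 0.2350/√(1 − 0.0552) = 1.519.
After n cycles, x_n/x₀ = e^(−nδ), so x_4 = 48.2 × e^(−4 × 1.519) = 48.2 × 0.002298 = 0.1108 mm.

0.111 mm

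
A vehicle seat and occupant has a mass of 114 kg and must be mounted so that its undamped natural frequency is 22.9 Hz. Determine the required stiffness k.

2360000 N/m

ω_n = 2πf_n = 2π × 22.9 = 143.9 rad/s.
k = m·ω_n² = 114 × 143.9² = 114 × 20700 = 2360000 N/m.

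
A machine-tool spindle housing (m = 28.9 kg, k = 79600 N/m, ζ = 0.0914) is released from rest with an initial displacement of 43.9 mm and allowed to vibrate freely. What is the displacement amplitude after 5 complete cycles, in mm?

Logarithmic decrement δ = 2πζ/√(1 − ζ²) = 2π × 0.09140/√(1 − 0.00835) = 0.5767.
After n cycles, x_n/x₀ = e^(−nδ), so x_5 = 43.9 × e^(−5 × 0.5767) = 43.9 × 0.05594 = 2.456 mm.

2.46 mm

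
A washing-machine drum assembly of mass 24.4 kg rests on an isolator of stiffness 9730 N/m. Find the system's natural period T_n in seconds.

0.315 s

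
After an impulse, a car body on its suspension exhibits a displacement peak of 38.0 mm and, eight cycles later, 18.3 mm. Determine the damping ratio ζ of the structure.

0.0145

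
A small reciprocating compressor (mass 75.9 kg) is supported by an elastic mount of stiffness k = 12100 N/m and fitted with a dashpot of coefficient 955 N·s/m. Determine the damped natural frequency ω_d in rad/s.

10.9 rad/s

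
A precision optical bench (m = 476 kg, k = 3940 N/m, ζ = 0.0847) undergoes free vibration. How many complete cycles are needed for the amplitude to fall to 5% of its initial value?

6 cycles

Logarithmic decrement δ = 2πζ/√(1 − ζ²) = 2π × 0.08470/√(1 − 0.00717) = 0.5341.
x_n/x₀ = e^(−nδ) ≤ 0.05; take ln: n ≥ ln(1/0.05)/δ = 2.996/0.5341 = 5.609.
So 6 complete cycles are required.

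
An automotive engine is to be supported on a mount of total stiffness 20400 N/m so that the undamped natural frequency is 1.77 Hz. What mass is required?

165 kg

ω_n = 2πf_n = 2π × 1.77 = 11.12 rad/s.
m = k/ω_n² = 20400/11.12² = 20400/123.7 = 164.9 kg.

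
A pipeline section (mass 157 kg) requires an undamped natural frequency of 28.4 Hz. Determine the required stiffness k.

5000000 N/m

ω_n = 2πf_n = 2π × 28.4 = 178.4 rad/s.
k = m·ω_n² = 157 × 178.4² = 157 × 31840 = 4999000 N/m.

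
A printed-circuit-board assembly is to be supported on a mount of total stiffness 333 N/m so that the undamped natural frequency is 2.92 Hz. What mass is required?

0.989 kg

ω_n = 2πf_n = 2π × 2.92 = 18.35 rad/s.
m = k/ω_n² = 333/18.35² = 333/336.6 = 0.9893 kg.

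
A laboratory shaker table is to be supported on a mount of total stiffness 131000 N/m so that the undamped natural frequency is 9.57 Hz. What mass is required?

36.2 kg

ω_n = 2πf_n = 2π × 9.57 = 60.13 rad/s.
m = k/ω_n² = 131000/60.13² = 131000/3616 = 36.23 kg.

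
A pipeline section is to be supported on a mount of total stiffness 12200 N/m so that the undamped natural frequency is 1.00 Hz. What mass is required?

309 kg

ω_n = 2πf_n = 2π × 1.00 = 6.283 rad/s.
m = k/ω_n² = 12200/6.283² = 12200/39.48 = 309.0 kg.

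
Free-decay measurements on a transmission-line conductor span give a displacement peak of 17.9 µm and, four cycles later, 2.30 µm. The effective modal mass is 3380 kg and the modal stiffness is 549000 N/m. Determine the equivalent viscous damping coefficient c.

7010 N·s/m

Logarithmic decrement δ = (1/n)·ln(x₀/x_n) = (1/4)·ln(17.9/2.30) = (1/4)·ln(7.783) = 0.5130.
ζ = δ/√(4π² + δ²) = 0.5130/√(39.48 + 0.263) = 0.5130/6.304 = 0.08137.
c = ζ · 2√(km) = 0.08137 × 2√(549000 × 3380) = 0.08137 × 86150 = 7010 N·s/m.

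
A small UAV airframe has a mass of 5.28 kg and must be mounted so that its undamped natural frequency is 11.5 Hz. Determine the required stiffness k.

ω_n = 2πf_n = 2π × 11.5 = 72.26 rad/s.
k = m·ω_n² = 5.28 × 72.26² = 5.28 × 5221 = 27570 N/m.

27600 N/m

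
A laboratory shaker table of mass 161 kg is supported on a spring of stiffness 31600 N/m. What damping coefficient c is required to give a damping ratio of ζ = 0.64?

2890 N·s/m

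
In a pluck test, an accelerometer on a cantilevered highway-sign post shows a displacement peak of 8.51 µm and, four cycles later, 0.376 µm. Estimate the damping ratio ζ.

Logarithmic decrement δ = (1/n)·ln(x₀/x_n) = (1/4)·ln(8.51/0.376) = (1/4)·ln(22.63) = 0.7799.
ζ = δ/√(4π² + δ²) = 0.7799/√(39.48 + 0.608) = 0.7799/6.331 = 0.1232.

0.123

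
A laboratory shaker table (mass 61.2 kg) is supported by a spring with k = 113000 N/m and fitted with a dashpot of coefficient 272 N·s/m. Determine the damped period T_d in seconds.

ω_n = √(k/m) = √(113000/61.2) = 42.97 rad/s.
Critical damping c_c = 2√(k·m) = 2√(113000 × 61.2) = 5260 N·s/m, so ζ = c/c_c = 272/5260 = 0.05172.
ω_d = ω_n√(1 − ζ²) = 42.97 × √(1 − 0.00267) = 42.91 rad/s.
T_d = 2π/ω_d = 0.1464 s.

0.146 s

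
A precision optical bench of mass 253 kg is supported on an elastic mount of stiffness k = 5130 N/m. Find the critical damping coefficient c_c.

2280 N·s/m

c_c = 2√(k·m) = 2√(5130 × 253) = 2 × 1139 = 2278 N·s/m.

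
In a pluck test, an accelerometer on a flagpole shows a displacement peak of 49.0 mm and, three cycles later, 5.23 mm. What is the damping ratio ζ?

Logarithmic decrement δ = (1/n)·ln(x₀/x_n) = (1/3)·ln(49.0/5.23) = (1/3)·ln(9.369) = 0.7458.
ζ = δ/√(4π² + δ²) = 0.7458/√(39.48 + 0.556) = 0.7458/6.327 = 0.1179.

0.118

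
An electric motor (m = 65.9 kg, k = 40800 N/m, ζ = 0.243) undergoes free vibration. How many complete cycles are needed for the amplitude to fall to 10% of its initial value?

2 cycles

Logarithmic decrement δ = 2πζ/√(1 − ζ²) = 2π × 0.2430/√(1 − 0.0590) = 1.574.
x_n/x₀ = e^(−nδ) ≤ 0.1; take ln: n ≥ ln(1/0.1)/δ = 2.303/1.574 = 1.463.
So 2 complete cycles are required.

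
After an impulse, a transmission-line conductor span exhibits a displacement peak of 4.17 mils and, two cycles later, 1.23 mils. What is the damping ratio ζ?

0.0967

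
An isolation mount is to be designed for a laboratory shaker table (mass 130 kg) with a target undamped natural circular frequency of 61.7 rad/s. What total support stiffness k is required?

k = m·ω_n² = 130 × 61.70² = 130 × 3807 = 494900 N/m.

495000 N/m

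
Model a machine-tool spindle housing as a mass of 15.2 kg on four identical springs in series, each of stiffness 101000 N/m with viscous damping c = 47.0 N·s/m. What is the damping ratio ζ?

0.0379

Series springs: 1/k_eq = 4/101000, so k_eq = 101000/4 = 25250 N/m.
ω_n = √(k_eq/m) = √(25250/15.2) = 40.76 rad/s.
Critical damping c_c = 2√(k_eq·m) = 2√(25250 × 15.2) = 1239 N·s/m, so ζ = c/c_c = 47.0/1239 = 0.03793.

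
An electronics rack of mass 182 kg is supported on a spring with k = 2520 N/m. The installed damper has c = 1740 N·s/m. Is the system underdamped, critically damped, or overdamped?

overdamped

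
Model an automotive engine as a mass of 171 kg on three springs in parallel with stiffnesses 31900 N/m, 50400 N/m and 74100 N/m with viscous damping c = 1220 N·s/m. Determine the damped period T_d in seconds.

Parallel springs add: k_eq = 31900 + 50400 + 74100 = 156400 N/m.
ω_n = √(k_eq/m) = √(156400/171) = 30.24 rad/s.
Critical damping c_c = 2√(k_eq·m) = 2√(156400 × 171) = 10340 N·s/m, so ζ = c/c_c = 1220/10340 = 0.1180.
ω_d = ω_n√(1 − ζ²) = 30.24 × √(1 − 0.0139) = 30.03 rad/s.
T_d = 2π/ω_d = 0.2092 s.

0.209 s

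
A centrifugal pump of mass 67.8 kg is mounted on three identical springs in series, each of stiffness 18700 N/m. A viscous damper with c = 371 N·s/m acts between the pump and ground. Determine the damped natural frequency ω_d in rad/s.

Series springs: 1/k_eq = 3/18700, so k_eq = 18700/3 = 6233 N/m.
ω_n = √(k_eq/m) = √(6233/67.8) = 9.588 rad/s.
Critical damping c_c = 2√(k_eq·m) = 2√(6233 × 67.8) = 1300 N·s/m, so ζ = c/c_c = 371/1300 = 0.2853.
ω_d = ω_n√(1 − ζ²) = 9.588 × √(1 − 0.0814) = 9.190 rad/s.

9.19 rad/s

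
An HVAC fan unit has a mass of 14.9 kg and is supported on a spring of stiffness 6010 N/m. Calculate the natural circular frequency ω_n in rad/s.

ω_n = √(k/m) = √(6010/14.9) = √403.4 = 20.08 rad/s.

20.1 rad/s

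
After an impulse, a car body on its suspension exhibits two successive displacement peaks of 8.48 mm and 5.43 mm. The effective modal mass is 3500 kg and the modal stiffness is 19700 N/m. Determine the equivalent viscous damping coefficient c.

1180 N·s/m

Logarithmic decrement δ = (1/n)·ln(x₀/x_n) = (1/1)·ln(8.48/5.43) = (1/1)·ln(1.562) = 0.4458.
ζ = δ/√(4π² + δ²) = 0.4458/√(39.48 + 0.199) = 0.4458/6.299 = 0.07077.
c = ζ · 2√(km) = 0.07077 × 2√(19700 × 3500) = 0.07077 × 16610 = 1175 N·s/m.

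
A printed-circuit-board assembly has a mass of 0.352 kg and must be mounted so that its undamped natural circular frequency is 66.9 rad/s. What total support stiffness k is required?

k = m·ω_n² = 0.352 × 66.90² = 0.352 × 4476 = 1575 N/m.

1580 N/m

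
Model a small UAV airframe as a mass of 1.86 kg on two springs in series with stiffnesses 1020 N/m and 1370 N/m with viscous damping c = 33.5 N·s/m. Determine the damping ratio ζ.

Series springs: 1/k_eq = 1/1020 + 1/1370 = 0.001710, so k_eq = 584.7 N/m.
ω_n = √(k_eq/m) = √(584.7/1.86) = 17.73 rad/s.
Critical damping c_c = 2√(k_eq·m) = 2√(584.7 × 1.86) = 65.96 N·s/m, so ζ = c/c_c = 33.5/65.96 = 0.5079.

0.508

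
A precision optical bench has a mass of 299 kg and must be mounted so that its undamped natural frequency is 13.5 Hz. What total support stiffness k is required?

2150000 N/m

ω_n = 2πf_n = 2π × 13.5 = 84.82 rad/s.
k = m·ω_n² = 299 × 84.82² = 299 × 7195 = 2151000 N/m.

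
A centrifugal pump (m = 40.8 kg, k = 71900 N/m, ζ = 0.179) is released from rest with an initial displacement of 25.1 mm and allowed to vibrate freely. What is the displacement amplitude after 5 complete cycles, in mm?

0.0827 mm

Logarithmic decrement δ = 2πζ/√(1 − ζ²) = 2π × 0.1790/√(1 − 0.0320) = 1.143.
After n cycles, x_n/x₀ = e^(−nδ), so x_5 = 25.1 × e^(−5 × 1.143) = 25.1 × 0.003294 = 0.08267 mm.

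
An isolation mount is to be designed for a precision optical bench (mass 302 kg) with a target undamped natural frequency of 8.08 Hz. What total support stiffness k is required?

ω_n = 2πf_n = 2π × 8.08 = 50.77 rad/s.
k = m·ω_n² = 302 × 50.77² = 302 × 2577 = 778400 N/m.

778000 N/m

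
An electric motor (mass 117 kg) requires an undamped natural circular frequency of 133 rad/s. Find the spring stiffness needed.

2070000 N/m

k = m·ω_n² = 117 × 133.0² = 117 × 17690 = 2070000 N/m.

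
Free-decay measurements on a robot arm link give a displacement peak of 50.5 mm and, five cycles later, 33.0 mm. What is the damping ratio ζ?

0.0135

Logarithmic decrement δ = (1/n)·ln(x₀/x_n) = (1/5)·ln(50.5/33.0) = (1/5)·ln(1.530) = 0.08509.
ζ = δ/√(4π² + δ²) = 0.08509/√(39.48 + 0.00724) = 0.08509/6.284 = 0.01354.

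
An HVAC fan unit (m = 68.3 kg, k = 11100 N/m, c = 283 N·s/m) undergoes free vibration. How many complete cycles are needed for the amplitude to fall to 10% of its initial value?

3 cycles

ζ = c/(2√(km)) = 283/(2√(11100 × 68.3)) = 283/1741 = 0.1625.
Logarithmic decrement δ = 2πζ/√(1 − ζ²) = 2π × 0.1625/√(1 − 0.0264) = 1.035.
x_n/x₀ = e^(−nδ) ≤ 0.1; take ln: n ≥ ln(1/0.1)/δ = 2.303/1.035 = 2.225.
So 3 complete cycles are required.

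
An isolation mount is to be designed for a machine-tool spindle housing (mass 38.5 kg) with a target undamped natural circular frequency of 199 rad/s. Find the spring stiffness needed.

k = m·ω_n² = 38.5 × 199.0² = 38.5 × 39600 = 1525000 N/m.

1520000 N/m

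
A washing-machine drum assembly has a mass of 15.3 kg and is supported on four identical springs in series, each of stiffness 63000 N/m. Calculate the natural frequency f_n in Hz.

5.11 Hz

Series springs: 1/k_eq = 4/63000, so k_eq = 63000/4 = 15750 N/m.
ω_n = √(k_eq/m) = √(15750/15.3) = √1029 = 32.08 rad/s.
f_n = ω_n/(2π) = 32.08/6.283 = 5.106 Hz.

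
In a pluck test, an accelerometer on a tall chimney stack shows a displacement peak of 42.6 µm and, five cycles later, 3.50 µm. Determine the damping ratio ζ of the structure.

Logarithmic decrement δ = (1/n)·ln(x₀/x_n) = (1/5)·ln(42.6/3.50) = (1/5)·ln(12.17) = 0.4998.
ζ = δ/√(4π² + δ²) = 0.4998/√(39.48 + 0.250) = 0.4998/6.303 = 0.07930.

0.0793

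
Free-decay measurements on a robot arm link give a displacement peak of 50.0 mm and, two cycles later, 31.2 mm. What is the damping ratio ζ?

0.0375

Logarithmic decrement δ = (1/n)·ln(x₀/x_n) = (1/2)·ln(50.0/31.2) = (1/2)·ln(1.603) = 0.2358.
ζ = δ/√(4π² + δ²) = 0.2358/√(39.48 + 0.0556) = 0.2358/6.288 = 0.03750.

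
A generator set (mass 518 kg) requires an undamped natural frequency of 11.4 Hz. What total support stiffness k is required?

2660000 N/m

ω_n = 2πf_n = 2π × 11.4 = 71.63 rad/s.
k = m·ω_n² = 518 × 71.63² = 518 × 5131 = 2658000 N/m.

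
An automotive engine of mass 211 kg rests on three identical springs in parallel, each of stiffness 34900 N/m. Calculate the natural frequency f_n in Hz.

Parallel springs add: k_eq = 3 × 34900 = 104700 N/m.
ω_n = √(k_eq/m) = √(104700/211) = √496.2 = 22.28 rad/s.
f_n = ω_n/(2π) = 22.28/6.283 = 3.545 Hz.

3.55 Hz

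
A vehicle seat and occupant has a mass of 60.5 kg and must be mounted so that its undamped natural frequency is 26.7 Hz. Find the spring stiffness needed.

ω_n = 2πf_n = 2π × 26.7 = 167.8 rad/s.
k = m·ω_n² = 60.5 × 167.8² = 60.5 × 28140 = 1703000 N/m.

1700000 N/m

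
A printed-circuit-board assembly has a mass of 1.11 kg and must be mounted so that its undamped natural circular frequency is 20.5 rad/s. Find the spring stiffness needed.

k = m·ω_n² = 1.11 × 20.50² = 1.11 × 420.2 = 466.5 N/m.

466 N/m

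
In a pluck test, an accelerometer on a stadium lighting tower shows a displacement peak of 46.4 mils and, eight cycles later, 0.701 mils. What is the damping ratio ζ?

0.0831

Logarithmic decrement δ = (1/n)·ln(x₀/x_n) = (1/8)·ln(46.4/0.701) = (1/8)·ln(66.19) = 0.5241.
ζ = δ/√(4π² + δ²) = 0.5241/√(39.48 + 0.275) = 0.5241/6.305 = 0.08312.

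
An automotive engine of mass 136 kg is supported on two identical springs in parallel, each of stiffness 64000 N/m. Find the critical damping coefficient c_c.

8340 N·s/m

Parallel springs add: k_eq = 2 × 64000 = 128000 N/m.
c_c = 2√(k_eq·m) = 2√(128000 × 136) = 2 × 4172 = 8345 N·s/m.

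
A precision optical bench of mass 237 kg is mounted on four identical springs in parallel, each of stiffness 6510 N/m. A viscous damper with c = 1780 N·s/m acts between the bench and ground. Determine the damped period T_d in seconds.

0.642 s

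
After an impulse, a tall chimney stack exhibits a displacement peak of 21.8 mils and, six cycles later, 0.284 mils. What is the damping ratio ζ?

Logarithmic decrement δ = (1/n)·ln(x₀/x_n) = (1/6)·ln(21.8/0.284) = (1/6)·ln(76.76) = 0.7234.
ζ = δ/√(4π² + δ²) = 0.7234/√(39.48 + 0.523) = 0.7234/6.325 = 0.1144.

0.114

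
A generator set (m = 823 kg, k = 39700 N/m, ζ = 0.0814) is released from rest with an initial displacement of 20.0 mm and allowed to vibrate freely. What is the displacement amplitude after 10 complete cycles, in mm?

0.118 mm

Logarithmic decrement δ = 2πζ/√(1 − ζ²) = 2π × 0.08140/√(1 − 0.00663) = 0.5132.
After n cycles, x_n/x₀ = e^(−nδ), so x_10 = 20.0 × e^(−10 × 0.5132) = 20.0 × 0.005907 = 0.1181 mm.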